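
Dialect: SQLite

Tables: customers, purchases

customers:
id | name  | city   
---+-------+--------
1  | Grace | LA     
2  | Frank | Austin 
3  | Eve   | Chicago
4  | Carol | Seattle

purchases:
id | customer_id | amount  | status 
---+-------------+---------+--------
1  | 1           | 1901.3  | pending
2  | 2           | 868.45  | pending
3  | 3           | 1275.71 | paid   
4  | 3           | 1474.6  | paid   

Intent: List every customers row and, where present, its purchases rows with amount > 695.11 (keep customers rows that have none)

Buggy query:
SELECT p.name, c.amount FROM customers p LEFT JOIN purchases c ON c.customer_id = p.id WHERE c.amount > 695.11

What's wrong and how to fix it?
Bug: A WHERE condition on the right-hand table after LEFT JOIN drops unmatched parents

Fix: Move the right-table condition into the ON clause so unmatched parents are kept

Corrected query:
SELECT p.name, c.amount FROM customers p LEFT JOIN purchases c ON c.customer_id = p.id AND c.amount > 695.11

Result:
name  | amount 
------+--------
Grace | 1901.3 
Frank | 868.45 
Eve   | 1275.71
Eve   | 1474.6 
Carol | NULL   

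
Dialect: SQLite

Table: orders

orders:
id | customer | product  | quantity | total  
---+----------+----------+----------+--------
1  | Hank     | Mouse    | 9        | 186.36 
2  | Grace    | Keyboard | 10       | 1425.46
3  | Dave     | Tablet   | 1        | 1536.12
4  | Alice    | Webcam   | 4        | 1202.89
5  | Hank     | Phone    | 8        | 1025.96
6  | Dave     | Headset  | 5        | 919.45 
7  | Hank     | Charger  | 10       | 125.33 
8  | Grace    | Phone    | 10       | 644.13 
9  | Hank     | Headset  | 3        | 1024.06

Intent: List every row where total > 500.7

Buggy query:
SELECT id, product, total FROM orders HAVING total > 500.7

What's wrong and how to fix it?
Bug: HAVING filters the output of aggregation, but this query has no GROUP BY and no aggregate functions, so SQLite rejects it (HAVING clause on a non-aggregate query); the condition here is per row

Fix: Use WHERE for row-level filtering

Corrected query:
SELECT id, product, total FROM orders WHERE total > 500.7

Result:
id | product  | total  
---+----------+--------
2  | Keyboard | 1425.46
3  | Tablet   | 1536.12
4  | Webcam   | 1202.89
5  | Phone    | 1025.96
6  | Headset  | 919.45 
8  | Phone    | 644.13 
9  | Headset  | 1024.06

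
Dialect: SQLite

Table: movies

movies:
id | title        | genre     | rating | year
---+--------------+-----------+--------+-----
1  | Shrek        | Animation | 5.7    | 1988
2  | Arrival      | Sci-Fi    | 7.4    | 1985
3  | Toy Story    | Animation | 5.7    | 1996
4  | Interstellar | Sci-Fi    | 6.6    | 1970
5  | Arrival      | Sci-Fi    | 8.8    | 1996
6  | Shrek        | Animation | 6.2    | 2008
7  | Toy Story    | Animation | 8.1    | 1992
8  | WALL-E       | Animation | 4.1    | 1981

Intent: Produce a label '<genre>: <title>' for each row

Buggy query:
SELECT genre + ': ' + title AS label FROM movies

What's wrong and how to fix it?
Bug: '+' is numeric addition; on text columns SQLite converts them to 0 instead of concatenating

Fix: Use the || operator for string concatenation

Corrected query:
SELECT genre || ': ' || title AS label FROM movies

Result:
label               
--------------------
Animation: Shrek    
Sci-Fi: Arrival     
Animation: Toy Story
Sci-Fi: Interstellar
Sci-Fi: Arrival     
Animation: Shrek    
Animation: Toy Story
Animation: WALL-E   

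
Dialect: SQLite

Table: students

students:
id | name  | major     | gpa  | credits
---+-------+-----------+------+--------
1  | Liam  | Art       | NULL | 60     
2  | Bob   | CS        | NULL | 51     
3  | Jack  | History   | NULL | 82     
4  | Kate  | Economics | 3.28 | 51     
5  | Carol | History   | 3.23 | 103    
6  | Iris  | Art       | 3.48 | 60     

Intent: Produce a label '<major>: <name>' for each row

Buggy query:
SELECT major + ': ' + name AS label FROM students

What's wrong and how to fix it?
Bug: SQLite uses || for string concatenation; + coerces text to numbers (yielding 0)

Fix: Replace + with || to concatenate text

Corrected query:
SELECT major || ': ' || name AS label FROM students

Result:
label          
---------------
Art: Liam      
CS: Bob        
History: Jack  
Economics: Kate
History: Carol 
Art: Iris      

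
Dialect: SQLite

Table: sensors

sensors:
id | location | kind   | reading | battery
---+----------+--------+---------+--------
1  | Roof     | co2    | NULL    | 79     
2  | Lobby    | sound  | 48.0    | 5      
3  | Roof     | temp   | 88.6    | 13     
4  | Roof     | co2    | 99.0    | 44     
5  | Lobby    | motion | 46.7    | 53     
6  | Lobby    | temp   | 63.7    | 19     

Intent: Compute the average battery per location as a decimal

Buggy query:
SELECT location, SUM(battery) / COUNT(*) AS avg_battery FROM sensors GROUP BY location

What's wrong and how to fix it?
Bug: SUM(battery) and COUNT(*) are both integers; the division truncates the fractional part

Fix: Multiply by 1.0 (or CAST to REAL) to force floating-point division

Corrected query:
SELECT location, SUM(battery) * 1.0 / COUNT(*) AS avg_battery FROM sensors GROUP BY location

Result:
location | avg_battery
---------+------------
Lobby    | 25.666667  
Roof     | 45.333333  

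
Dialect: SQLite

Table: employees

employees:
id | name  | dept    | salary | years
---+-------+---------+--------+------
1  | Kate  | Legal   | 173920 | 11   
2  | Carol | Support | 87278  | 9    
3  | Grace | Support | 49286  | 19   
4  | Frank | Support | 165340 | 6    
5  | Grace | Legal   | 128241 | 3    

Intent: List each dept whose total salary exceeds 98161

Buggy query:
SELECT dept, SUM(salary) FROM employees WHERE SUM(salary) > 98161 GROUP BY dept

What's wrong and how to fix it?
Bug: Aggregate functions cannot appear in a WHERE clause

Fix: Use HAVING (which filters groups after aggregation) instead of WHERE

Corrected query:
SELECT dept, SUM(salary) FROM employees GROUP BY dept HAVING SUM(salary) > 98161

Result:
dept    | SUM(salary)
--------+------------
Legal   | 302161     
Support | 301904     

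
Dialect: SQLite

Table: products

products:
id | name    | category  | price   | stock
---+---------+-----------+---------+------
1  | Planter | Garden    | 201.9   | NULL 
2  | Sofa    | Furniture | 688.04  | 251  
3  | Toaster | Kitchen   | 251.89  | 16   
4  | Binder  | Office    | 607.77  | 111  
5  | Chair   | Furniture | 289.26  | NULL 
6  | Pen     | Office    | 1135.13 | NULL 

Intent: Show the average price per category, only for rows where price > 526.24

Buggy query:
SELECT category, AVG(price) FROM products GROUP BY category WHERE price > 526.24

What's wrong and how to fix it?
Bug: WHERE cannot follow GROUP BY

Fix: Place WHERE between FROM and GROUP BY

Corrected query:
SELECT category, AVG(price) FROM products WHERE price > 526.24 GROUP BY category

Result:
category  | AVG(price)
----------+-----------
Furniture | 688.04    
Office    | 871.45    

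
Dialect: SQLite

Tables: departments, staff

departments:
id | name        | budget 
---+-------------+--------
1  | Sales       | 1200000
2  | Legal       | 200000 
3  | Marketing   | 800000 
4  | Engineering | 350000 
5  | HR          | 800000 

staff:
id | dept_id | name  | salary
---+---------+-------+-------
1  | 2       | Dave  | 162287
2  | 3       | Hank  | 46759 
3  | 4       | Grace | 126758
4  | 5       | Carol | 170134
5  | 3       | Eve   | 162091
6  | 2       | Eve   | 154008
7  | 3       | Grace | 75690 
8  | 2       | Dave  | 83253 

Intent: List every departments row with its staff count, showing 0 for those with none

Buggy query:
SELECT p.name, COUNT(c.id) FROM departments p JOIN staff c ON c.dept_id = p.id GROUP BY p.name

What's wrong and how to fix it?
Bug: An inner join excludes parents with zero children

Fix: Switch to LEFT JOIN to retain unmatched parent rows

Corrected query:
SELECT p.name, COUNT(c.id) FROM departments p LEFT JOIN staff c ON c.dept_id = p.id GROUP BY p.name

Result:
name        | COUNT(c.id)
------------+------------
Engineering | 1          
HR          | 1          
Legal       | 3          
Marketing   | 3          
Sales       | 0          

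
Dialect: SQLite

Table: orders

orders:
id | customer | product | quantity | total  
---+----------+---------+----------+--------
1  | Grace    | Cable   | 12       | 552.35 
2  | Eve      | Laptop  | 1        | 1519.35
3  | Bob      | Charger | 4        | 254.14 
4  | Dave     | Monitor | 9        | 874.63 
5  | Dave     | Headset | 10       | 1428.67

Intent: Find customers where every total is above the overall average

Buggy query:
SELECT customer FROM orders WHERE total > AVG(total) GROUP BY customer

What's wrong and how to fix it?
Bug: AVG() is an aggregate; it can't sit directly in WHERE

Fix: Use a subquery for AVG and a HAVING MIN(...) filter so the condition holds for every row in the group

Corrected query:
SELECT customer FROM orders GROUP BY customer HAVING MIN(total) > (SELECT AVG(total) FROM orders)

Result:
customer
--------
Eve     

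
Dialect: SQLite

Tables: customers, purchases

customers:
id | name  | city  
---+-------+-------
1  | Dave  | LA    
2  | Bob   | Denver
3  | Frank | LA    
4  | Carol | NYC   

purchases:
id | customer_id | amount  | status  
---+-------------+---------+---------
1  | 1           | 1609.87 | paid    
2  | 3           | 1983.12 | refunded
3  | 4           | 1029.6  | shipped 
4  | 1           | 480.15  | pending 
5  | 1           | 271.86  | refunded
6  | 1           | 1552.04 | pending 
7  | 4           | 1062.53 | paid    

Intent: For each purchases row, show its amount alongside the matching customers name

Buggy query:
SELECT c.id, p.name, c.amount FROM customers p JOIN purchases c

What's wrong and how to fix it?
Bug: JOIN with no ON clause produces a cartesian product; every purchases row pairs with every customers row

Fix: Add ON c.customer_id = p.id to the JOIN

Corrected query:
SELECT c.id, p.name, c.amount FROM customers p JOIN purchases c ON c.customer_id = p.id

Result:
id | name  | amount 
---+-------+--------
1  | Dave  | 1609.87
2  | Frank | 1983.12
3  | Carol | 1029.6 
4  | Dave  | 480.15 
5  | Dave  | 271.86 
6  | Dave  | 1552.04
7  | Carol | 1062.53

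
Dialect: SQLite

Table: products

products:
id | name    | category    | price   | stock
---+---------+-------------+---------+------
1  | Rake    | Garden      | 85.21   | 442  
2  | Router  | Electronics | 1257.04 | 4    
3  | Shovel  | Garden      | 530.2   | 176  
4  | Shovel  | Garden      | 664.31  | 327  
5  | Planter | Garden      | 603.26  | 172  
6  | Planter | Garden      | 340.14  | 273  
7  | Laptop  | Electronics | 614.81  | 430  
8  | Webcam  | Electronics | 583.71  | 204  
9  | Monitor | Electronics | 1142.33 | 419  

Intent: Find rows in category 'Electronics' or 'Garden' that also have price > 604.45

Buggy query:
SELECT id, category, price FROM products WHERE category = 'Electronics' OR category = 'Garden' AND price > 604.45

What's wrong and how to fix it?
Bug: Without parentheses, AND is evaluated before OR, so the price filter only applies to the 'Garden' branch

Fix: Group the OR with parentheses (or use IN), then AND the threshold

Corrected query:
SELECT id, category, price FROM products WHERE (category = 'Electronics' OR category = 'Garden') AND price > 604.45

Result:
id | category    | price  
---+-------------+--------
2  | Electronics | 1257.04
4  | Garden      | 664.31 
7  | Electronics | 614.81 
9  | Electronics | 1142.33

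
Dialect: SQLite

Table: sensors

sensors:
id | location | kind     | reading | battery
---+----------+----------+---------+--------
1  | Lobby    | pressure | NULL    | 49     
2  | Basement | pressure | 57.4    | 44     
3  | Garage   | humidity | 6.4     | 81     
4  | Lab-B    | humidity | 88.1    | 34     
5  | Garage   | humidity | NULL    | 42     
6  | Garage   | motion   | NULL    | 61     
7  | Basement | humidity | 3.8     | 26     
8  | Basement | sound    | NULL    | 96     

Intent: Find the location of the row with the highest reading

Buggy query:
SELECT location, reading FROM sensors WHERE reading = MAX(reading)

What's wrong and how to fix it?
Bug: WHERE is evaluated per row; an aggregate over the whole table isn't defined there

Fix: Wrap MAX in a scalar subquery so WHERE compares against a single value

Corrected query:
SELECT location, reading FROM sensors WHERE reading = (SELECT MAX(reading) FROM sensors)

Result:
location | reading
---------+--------
Lab-B    | 88.1   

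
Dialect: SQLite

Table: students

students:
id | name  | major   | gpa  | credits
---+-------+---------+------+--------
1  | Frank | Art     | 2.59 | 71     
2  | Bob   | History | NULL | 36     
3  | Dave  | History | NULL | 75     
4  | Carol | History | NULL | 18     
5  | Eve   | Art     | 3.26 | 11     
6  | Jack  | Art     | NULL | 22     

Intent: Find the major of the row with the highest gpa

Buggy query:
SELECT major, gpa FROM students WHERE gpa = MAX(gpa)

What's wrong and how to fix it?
Bug: MAX(gpa) is an aggregate and cannot be used directly in WHERE

Fix: Use a subquery: WHERE gpa = (SELECT MAX(gpa) FROM students)

Corrected query:
SELECT major, gpa FROM students WHERE gpa = (SELECT MAX(gpa) FROM students)

Result:
major | gpa 
------+-----
Art   | 3.26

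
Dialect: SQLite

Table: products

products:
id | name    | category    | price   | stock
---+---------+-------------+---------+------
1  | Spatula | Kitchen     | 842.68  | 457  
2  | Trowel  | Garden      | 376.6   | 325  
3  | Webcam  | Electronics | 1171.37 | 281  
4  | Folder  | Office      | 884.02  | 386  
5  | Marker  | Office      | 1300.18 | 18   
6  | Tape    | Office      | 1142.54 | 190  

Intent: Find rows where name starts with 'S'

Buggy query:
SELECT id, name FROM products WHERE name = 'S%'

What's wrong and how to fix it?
Bug: '=' compares the literal string including the % character; pattern matching needs LIKE

Fix: Replace '=' with LIKE so 'S%' is treated as a pattern

Corrected query:
SELECT id, name FROM products WHERE name LIKE 'S%'

Result:
id | name   
---+--------
1  | Spatula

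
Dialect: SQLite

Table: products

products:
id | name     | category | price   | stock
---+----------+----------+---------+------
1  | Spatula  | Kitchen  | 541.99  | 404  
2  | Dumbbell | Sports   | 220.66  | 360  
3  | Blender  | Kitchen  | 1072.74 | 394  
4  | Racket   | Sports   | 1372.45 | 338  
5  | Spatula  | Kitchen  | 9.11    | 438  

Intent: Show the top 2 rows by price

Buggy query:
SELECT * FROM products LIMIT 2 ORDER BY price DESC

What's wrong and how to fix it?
Bug: ORDER BY cannot follow LIMIT; LIMIT is the final clause

Fix: Swap the clauses: ORDER BY first, then LIMIT

Corrected query:
SELECT * FROM products ORDER BY price DESC LIMIT 2

Result:
id | name    | category | price   | stock
---+---------+----------+---------+------
4  | Racket  | Sports   | 1372.45 | 338  
3  | Blender | Kitchen  | 1072.74 | 394  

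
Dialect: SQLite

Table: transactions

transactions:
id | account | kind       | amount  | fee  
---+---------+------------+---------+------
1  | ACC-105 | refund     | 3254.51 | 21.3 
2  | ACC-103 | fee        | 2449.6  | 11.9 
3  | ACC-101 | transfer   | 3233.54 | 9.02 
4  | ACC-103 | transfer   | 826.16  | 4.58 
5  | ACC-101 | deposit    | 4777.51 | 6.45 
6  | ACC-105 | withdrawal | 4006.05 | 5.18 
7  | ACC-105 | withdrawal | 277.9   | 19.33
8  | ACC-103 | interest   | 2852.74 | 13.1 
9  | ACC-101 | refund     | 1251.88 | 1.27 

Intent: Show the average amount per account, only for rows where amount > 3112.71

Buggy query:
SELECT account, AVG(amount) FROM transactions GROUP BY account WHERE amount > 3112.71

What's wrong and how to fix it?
Bug: Row-level WHERE must come before GROUP BY in the clause order

Fix: Place WHERE between FROM and GROUP BY

Corrected query:
SELECT account, AVG(amount) FROM transactions WHERE amount > 3112.71 GROUP BY account

Result:
account | AVG(amount)
--------+------------
ACC-101 | 4005.525   
ACC-105 | 3630.28    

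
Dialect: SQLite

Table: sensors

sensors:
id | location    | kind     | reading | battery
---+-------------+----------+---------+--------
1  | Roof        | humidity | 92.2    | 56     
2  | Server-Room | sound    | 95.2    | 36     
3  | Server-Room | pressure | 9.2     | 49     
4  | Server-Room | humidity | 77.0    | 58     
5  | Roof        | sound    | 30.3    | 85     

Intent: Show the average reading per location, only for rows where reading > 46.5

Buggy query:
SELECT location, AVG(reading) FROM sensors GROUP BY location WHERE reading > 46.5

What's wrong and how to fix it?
Bug: WHERE cannot follow GROUP BY

Fix: Place WHERE between FROM and GROUP BY

Corrected query:
SELECT location, AVG(reading) FROM sensors WHERE reading > 46.5 GROUP BY location

Result:
location    | AVG(reading)
------------+-------------
Roof        | 92.2        
Server-Room | 86.1        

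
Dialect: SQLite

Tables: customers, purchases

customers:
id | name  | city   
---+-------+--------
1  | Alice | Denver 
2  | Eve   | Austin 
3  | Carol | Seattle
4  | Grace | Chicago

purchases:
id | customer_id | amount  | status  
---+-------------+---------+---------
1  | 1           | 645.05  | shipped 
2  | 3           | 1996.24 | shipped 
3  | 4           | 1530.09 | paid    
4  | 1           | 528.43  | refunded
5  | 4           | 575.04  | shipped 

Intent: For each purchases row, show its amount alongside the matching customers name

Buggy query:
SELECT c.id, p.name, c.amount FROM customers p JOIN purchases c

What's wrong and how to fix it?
Bug: Missing join condition: each purchases row is matched to all customers rows instead of just its own

Fix: Specify the join condition linking the foreign key to the parent id

Corrected query:
SELECT c.id, p.name, c.amount FROM customers p JOIN purchases c ON c.customer_id = p.id

Result:
id | name  | amount 
---+-------+--------
1  | Alice | 645.05 
2  | Carol | 1996.24
3  | Grace | 1530.09
4  | Alice | 528.43 
5  | Grace | 575.04 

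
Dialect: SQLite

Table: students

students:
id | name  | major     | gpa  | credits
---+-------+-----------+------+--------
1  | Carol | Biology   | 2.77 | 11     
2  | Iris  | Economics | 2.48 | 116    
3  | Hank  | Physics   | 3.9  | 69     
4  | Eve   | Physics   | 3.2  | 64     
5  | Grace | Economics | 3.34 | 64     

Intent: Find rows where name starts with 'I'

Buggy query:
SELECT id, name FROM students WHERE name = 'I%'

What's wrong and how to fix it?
Bug: Wildcards only work with LIKE; '=' treats '%' as a literal character

Fix: Replace '=' with LIKE so 'I%' is treated as a pattern

Corrected query:
SELECT id, name FROM students WHERE name LIKE 'I%'

Result:
id | name
---+-----
2  | Iris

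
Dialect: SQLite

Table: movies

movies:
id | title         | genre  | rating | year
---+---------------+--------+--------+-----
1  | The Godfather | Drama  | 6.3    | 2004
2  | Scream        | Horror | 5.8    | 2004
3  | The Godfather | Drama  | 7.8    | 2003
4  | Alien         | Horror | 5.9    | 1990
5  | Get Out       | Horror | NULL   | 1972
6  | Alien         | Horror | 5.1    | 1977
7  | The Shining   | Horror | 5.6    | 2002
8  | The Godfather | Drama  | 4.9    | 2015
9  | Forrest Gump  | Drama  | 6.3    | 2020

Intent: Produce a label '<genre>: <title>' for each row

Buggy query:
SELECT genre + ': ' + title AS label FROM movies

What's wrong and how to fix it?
Bug: SQLite uses || for string concatenation; + coerces text to numbers (yielding 0)

Fix: Replace + with || to concatenate text

Corrected query:
SELECT genre || ': ' || title AS label FROM movies

Result:
label               
--------------------
Drama: The Godfather
Horror: Scream      
Drama: The Godfather
Horror: Alien       
Horror: Get Out     
Horror: Alien       
Horror: The Shining 
Drama: The Godfather
Drama: Forrest Gump 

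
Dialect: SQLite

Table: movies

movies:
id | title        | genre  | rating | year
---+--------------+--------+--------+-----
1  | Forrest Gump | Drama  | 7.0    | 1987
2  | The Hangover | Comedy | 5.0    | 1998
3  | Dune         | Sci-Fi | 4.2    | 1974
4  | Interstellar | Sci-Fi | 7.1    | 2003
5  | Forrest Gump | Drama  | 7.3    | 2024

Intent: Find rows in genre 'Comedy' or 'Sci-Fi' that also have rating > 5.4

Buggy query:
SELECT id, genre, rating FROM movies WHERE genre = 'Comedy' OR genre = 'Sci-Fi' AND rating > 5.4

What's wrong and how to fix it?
Bug: AND binds tighter than OR, so this parses as genre = 'Comedy' OR (genre = 'Sci-Fi' AND rating > 5.4)

Fix: Add parentheses around the OR so the AND applies to both alternatives

Corrected query:
SELECT id, genre, rating FROM movies WHERE (genre = 'Comedy' OR genre = 'Sci-Fi') AND rating > 5.4

Result:
id | genre  | rating
---+--------+-------
4  | Sci-Fi | 7.1   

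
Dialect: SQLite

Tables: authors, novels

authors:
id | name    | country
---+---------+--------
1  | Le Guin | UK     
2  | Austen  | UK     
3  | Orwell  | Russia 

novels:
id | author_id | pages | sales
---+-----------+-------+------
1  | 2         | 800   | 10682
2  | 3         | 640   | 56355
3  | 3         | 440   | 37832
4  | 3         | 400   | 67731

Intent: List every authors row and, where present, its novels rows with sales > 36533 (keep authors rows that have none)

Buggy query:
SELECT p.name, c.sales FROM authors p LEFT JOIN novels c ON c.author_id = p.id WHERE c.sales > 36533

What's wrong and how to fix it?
Bug: A WHERE condition on the right-hand table after LEFT JOIN drops unmatched parents

Fix: Put 'c.sales > 36533' in the JOIN's ON clause instead of WHERE

Corrected query:
SELECT p.name, c.sales FROM authors p LEFT JOIN novels c ON c.author_id = p.id AND c.sales > 36533

Result:
name    | sales
--------+------
Le Guin | NULL 
Austen  | NULL 
Orwell  | 37832
Orwell  | 56355
Orwell  | 67731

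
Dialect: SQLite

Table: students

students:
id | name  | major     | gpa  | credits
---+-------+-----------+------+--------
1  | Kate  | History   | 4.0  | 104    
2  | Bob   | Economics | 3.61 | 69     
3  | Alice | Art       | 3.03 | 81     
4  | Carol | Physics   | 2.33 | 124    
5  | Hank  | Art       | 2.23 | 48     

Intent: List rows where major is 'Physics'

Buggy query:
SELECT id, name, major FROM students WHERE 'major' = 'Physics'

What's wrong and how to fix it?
Bug: 'major' in single quotes is a string literal, not the column; the comparison is literal-vs-literal and never true

Fix: Remove the quotes around the column name (or use double quotes for an identifier)

Corrected query:
SELECT id, name, major FROM students WHERE major = 'Physics'

Result:
id | name  | major  
---+-------+--------
4  | Carol | Physics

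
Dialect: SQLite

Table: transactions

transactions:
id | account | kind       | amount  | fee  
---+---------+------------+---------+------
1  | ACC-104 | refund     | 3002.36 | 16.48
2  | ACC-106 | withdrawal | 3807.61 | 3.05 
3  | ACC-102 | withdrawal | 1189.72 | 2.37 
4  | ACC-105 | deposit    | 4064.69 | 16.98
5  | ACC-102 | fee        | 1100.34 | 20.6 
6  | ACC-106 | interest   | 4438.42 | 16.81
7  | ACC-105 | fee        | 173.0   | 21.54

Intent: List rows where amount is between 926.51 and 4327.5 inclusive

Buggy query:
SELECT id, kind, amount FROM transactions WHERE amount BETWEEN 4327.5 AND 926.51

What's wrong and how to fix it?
Bug: The bounds are reversed; BETWEEN a AND b requires a <= b to match anything

Fix: Write BETWEEN 926.51 AND 4327.5

Corrected query:
SELECT id, kind, amount FROM transactions WHERE amount BETWEEN 926.51 AND 4327.5

Result:
id | kind       | amount 
---+------------+--------
1  | refund     | 3002.36
2  | withdrawal | 3807.61
3  | withdrawal | 1189.72
4  | deposit    | 4064.69
5  | fee        | 1100.34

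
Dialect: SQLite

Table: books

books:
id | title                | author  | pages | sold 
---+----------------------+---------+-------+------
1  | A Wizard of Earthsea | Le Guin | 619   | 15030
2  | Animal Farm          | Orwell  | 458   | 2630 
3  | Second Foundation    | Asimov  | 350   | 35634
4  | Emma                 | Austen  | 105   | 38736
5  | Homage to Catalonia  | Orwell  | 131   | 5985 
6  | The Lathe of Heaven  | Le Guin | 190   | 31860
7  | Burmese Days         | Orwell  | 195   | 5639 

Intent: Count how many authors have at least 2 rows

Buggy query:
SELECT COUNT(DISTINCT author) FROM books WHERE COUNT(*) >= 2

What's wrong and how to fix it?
Bug: COUNT(*) cannot appear in WHERE; the per-group count doesn't exist yet

Fix: Group first with HAVING COUNT(*) >= 2, then COUNT the resulting groups

Corrected query:
SELECT COUNT(*) FROM (SELECT author FROM books GROUP BY author HAVING COUNT(*) >= 2)

Result:
COUNT(*)
--------
2       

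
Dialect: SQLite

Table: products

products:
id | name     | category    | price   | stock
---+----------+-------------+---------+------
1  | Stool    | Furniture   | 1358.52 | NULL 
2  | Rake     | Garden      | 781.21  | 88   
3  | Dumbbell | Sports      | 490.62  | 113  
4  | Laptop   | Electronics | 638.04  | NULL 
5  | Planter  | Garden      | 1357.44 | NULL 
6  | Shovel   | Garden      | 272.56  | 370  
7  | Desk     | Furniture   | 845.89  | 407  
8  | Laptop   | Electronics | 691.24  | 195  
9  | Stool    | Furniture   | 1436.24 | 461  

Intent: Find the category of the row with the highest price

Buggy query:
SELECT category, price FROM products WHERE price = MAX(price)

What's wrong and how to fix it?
Bug: WHERE is evaluated per row; an aggregate over the whole table isn't defined there

Fix: Wrap MAX in a scalar subquery so WHERE compares against a single value

Corrected query:
SELECT category, price FROM products WHERE price = (SELECT MAX(price) FROM products)

Result:
category  | price  
----------+--------
Furniture | 1436.24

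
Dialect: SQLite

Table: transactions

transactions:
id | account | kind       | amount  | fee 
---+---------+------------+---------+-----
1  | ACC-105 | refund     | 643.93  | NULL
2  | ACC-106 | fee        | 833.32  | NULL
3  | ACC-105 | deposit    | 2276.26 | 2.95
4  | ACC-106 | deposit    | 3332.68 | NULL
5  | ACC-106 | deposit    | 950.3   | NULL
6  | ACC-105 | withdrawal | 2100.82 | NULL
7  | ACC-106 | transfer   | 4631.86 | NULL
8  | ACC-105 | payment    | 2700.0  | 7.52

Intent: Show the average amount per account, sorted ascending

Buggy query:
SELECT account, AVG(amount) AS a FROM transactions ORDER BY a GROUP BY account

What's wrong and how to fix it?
Bug: ORDER BY appears before GROUP BY; SQL clause order requires GROUP BY first

Fix: Reorder: SELECT … FROM … GROUP BY … ORDER BY …

Corrected query:
SELECT account, AVG(amount) AS a FROM transactions GROUP BY account ORDER BY a

Result:
account | a        
--------+----------
ACC-105 | 1930.2525
ACC-106 | 2437.04  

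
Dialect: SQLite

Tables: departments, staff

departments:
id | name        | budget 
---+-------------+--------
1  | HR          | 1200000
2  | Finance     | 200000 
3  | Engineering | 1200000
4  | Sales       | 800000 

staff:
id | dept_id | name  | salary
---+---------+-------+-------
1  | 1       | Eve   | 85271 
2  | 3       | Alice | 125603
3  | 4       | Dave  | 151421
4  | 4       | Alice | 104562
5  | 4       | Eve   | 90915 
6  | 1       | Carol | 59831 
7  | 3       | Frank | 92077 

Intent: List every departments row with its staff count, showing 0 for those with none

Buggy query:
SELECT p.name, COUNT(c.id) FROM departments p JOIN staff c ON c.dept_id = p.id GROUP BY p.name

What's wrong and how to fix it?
Bug: An inner join excludes parents with zero children

Fix: Use LEFT JOIN so parents without children still appear (COUNT(c.id) gives 0)

Corrected query:
SELECT p.name, COUNT(c.id) FROM departments p LEFT JOIN staff c ON c.dept_id = p.id GROUP BY p.name

Result:
name        | COUNT(c.id)
------------+------------
Engineering | 2          
Finance     | 0          
HR          | 2          
Sales       | 3          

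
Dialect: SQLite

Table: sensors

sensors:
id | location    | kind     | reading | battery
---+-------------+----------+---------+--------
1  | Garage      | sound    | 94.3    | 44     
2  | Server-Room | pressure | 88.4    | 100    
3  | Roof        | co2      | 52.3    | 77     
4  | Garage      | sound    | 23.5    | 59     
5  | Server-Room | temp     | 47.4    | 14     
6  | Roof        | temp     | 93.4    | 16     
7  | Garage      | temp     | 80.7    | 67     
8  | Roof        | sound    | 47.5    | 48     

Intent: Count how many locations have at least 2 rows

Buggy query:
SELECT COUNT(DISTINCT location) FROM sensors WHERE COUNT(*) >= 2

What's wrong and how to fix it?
Bug: COUNT(*) cannot appear in WHERE; the per-group count doesn't exist yet

Fix: Use a subquery that GROUPs and filters with HAVING, then count its rows

Corrected query:
SELECT COUNT(*) FROM (SELECT location FROM sensors GROUP BY location HAVING COUNT(*) >= 2)

Result:
COUNT(*)
--------
3       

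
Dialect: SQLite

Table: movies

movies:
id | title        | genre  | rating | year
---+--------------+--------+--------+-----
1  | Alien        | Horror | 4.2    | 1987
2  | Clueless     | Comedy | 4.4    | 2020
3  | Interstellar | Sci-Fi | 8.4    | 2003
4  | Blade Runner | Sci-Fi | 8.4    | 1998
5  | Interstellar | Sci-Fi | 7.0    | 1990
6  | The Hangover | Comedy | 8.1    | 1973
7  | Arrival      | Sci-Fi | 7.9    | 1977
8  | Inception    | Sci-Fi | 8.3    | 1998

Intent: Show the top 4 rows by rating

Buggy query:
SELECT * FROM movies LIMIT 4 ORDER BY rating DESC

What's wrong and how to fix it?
Bug: LIMIT must come after ORDER BY

Fix: Swap the clauses: ORDER BY first, then LIMIT

Corrected query:
SELECT * FROM movies ORDER BY rating DESC LIMIT 4

Result:
id | title        | genre  | rating | year
---+--------------+--------+--------+-----
3  | Interstellar | Sci-Fi | 8.4    | 2003
4  | Blade Runner | Sci-Fi | 8.4    | 1998
8  | Inception    | Sci-Fi | 8.3    | 1998
6  | The Hangover | Comedy | 8.1    | 1973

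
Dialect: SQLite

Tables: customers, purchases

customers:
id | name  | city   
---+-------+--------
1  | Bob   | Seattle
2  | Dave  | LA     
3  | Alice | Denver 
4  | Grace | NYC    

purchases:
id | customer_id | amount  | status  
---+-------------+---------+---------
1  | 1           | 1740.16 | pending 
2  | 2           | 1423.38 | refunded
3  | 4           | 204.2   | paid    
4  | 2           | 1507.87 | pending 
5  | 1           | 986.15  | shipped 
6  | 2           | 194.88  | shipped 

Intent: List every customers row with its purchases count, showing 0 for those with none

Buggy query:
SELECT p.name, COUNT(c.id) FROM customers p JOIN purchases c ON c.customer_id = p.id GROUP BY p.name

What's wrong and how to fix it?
Bug: INNER JOIN drops customers rows that have no matching purchases rows

Fix: Use LEFT JOIN so parents without children still appear (COUNT(c.id) gives 0)

Corrected query:
SELECT p.name, COUNT(c.id) FROM customers p LEFT JOIN purchases c ON c.customer_id = p.id GROUP BY p.name

Result:
name  | COUNT(c.id)
------+------------
Alice | 0          
Bob   | 2          
Dave  | 3          
Grace | 1          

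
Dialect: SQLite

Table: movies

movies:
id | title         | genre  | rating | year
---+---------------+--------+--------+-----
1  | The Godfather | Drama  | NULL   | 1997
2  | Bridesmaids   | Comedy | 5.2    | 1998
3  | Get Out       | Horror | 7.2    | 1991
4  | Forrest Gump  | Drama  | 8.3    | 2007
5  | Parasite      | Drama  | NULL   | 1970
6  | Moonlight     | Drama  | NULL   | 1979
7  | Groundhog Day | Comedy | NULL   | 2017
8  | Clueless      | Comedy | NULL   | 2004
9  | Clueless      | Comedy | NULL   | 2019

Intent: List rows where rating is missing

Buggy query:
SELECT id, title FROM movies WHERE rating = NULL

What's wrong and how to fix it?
Bug: Comparing to NULL with '=' never matches; NULL = NULL is unknown, not true

Fix: Use IS NULL to test for NULL

Corrected query:
SELECT id, title FROM movies WHERE rating IS NULL

Result:
id | title        
---+--------------
1  | The Godfather
5  | Parasite     
6  | Moonlight    
7  | Groundhog Day
8  | Clueless     
9  | Clueless     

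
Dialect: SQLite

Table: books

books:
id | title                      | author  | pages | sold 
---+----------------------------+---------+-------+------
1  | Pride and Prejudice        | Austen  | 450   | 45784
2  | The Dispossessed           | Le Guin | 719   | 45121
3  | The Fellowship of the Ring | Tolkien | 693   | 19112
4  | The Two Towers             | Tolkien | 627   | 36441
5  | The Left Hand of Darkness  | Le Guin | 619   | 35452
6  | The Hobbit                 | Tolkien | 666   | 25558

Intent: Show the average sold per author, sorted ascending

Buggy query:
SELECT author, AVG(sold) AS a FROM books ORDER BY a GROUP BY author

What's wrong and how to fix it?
Bug: GROUP BY must precede ORDER BY

Fix: Reorder: SELECT … FROM … GROUP BY … ORDER BY …

Corrected query:
SELECT author, AVG(sold) AS a FROM books GROUP BY author ORDER BY a

Result:
author  | a      
--------+--------
Tolkien | 27037  
Le Guin | 40286.5
Austen  | 45784  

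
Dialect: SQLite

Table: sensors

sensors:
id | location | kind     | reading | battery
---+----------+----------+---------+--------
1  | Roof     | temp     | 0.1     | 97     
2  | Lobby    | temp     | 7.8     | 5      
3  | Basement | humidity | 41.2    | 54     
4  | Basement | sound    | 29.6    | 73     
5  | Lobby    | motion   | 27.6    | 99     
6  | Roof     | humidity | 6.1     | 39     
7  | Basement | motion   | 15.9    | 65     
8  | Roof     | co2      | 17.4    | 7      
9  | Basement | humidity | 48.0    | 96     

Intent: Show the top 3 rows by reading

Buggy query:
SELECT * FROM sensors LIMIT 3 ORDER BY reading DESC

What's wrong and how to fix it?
Bug: LIMIT must come after ORDER BY

Fix: Swap the clauses: ORDER BY first, then LIMIT

Corrected query:
SELECT * FROM sensors ORDER BY reading DESC LIMIT 3

Result:
id | location | kind     | reading | battery
---+----------+----------+---------+--------
9  | Basement | humidity | 48      | 96     
3  | Basement | humidity | 41.2    | 54     
4  | Basement | sound    | 29.6    | 73     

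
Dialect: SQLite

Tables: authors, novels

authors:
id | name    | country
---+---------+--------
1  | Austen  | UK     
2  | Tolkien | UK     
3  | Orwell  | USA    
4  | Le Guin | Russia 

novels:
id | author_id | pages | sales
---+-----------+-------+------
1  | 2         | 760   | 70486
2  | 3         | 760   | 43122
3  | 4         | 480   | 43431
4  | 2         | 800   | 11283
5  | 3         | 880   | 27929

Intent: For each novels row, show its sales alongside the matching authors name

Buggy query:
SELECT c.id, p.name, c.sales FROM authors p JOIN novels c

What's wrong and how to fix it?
Bug: Missing join condition: each novels row is matched to all authors rows instead of just its own

Fix: Add ON c.author_id = p.id to the JOIN

Corrected query:
SELECT c.id, p.name, c.sales FROM authors p JOIN novels c ON c.author_id = p.id

Result:
id | name    | sales
---+---------+------
1  | Tolkien | 70486
2  | Orwell  | 43122
3  | Le Guin | 43431
4  | Tolkien | 11283
5  | Orwell  | 27929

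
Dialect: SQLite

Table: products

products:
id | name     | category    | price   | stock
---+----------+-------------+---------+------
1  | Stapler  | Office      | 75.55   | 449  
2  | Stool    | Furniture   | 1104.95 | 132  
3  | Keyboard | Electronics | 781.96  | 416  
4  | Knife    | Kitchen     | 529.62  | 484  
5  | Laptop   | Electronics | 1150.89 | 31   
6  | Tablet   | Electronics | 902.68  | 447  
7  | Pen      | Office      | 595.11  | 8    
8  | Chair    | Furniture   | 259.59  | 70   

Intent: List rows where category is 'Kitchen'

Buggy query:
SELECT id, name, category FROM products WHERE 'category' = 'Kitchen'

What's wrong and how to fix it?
Bug: 'category' in single quotes is a string literal, not the column; the comparison is literal-vs-literal and never true

Fix: Reference the column as category without single quotes

Corrected query:
SELECT id, name, category FROM products WHERE category = 'Kitchen'

Result:
id | name  | category
---+-------+---------
4  | Knife | Kitchen 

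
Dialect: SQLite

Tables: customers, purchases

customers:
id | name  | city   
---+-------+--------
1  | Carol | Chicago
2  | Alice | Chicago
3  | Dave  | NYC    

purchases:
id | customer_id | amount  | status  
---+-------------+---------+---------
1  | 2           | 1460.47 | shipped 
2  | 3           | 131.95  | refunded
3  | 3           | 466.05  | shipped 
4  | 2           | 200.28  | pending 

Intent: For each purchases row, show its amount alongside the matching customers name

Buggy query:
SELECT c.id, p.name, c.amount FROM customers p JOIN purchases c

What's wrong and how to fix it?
Bug: JOIN with no ON clause produces a cartesian product; every purchases row pairs with every customers row

Fix: Specify the join condition linking the foreign key to the parent id

Corrected query:
SELECT c.id, p.name, c.amount FROM customers p JOIN purchases c ON c.customer_id = p.id

Result:
id | name  | amount 
---+-------+--------
1  | Alice | 1460.47
2  | Dave  | 131.95 
3  | Dave  | 466.05 
4  | Alice | 200.28 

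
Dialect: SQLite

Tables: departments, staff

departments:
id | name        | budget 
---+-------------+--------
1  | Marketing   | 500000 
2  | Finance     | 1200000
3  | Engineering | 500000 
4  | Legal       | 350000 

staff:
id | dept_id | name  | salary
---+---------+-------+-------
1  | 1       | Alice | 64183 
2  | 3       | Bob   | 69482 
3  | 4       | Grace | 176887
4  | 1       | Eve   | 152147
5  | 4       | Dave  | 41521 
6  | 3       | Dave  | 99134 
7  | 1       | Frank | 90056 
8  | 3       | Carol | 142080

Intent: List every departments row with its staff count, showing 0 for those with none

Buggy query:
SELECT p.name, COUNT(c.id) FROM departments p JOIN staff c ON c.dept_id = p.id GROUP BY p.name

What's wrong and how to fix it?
Bug: An inner join excludes parents with zero children

Fix: Switch to LEFT JOIN to retain unmatched parent rows

Corrected query:
SELECT p.name, COUNT(c.id) FROM departments p LEFT JOIN staff c ON c.dept_id = p.id GROUP BY p.name

Result:
name        | COUNT(c.id)
------------+------------
Engineering | 3          
Finance     | 0          
Legal       | 2          
Marketing   | 3          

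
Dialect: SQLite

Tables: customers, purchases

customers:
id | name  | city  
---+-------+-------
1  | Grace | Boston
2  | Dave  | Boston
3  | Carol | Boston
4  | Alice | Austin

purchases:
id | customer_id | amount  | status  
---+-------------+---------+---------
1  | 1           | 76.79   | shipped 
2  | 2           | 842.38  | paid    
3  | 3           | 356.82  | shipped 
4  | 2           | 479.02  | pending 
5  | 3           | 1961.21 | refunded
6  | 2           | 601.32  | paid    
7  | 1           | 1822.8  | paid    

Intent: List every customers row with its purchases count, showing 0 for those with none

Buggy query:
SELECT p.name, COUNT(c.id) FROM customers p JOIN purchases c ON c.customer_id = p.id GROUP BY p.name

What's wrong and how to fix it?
Bug: INNER JOIN drops customers rows that have no matching purchases rows

Fix: Use LEFT JOIN so parents without children still appear (COUNT(c.id) gives 0)

Corrected query:
SELECT p.name, COUNT(c.id) FROM customers p LEFT JOIN purchases c ON c.customer_id = p.id GROUP BY p.name

Result:
name  | COUNT(c.id)
------+------------
Alice | 0          
Carol | 2          
Dave  | 3          
Grace | 2          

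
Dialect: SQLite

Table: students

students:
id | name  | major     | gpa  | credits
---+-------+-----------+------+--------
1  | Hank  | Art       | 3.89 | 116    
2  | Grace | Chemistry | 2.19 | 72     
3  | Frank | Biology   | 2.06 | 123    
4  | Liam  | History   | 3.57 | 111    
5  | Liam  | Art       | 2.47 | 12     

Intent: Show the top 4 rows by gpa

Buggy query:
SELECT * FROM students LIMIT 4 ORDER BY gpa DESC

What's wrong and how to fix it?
Bug: LIMIT must come after ORDER BY

Fix: Swap the clauses: ORDER BY first, then LIMIT

Corrected query:
SELECT * FROM students ORDER BY gpa DESC LIMIT 4

Result:
id | name  | major     | gpa  | credits
---+-------+-----------+------+--------
1  | Hank  | Art       | 3.89 | 116    
4  | Liam  | History   | 3.57 | 111    
5  | Liam  | Art       | 2.47 | 12     
2  | Grace | Chemistry | 2.19 | 72     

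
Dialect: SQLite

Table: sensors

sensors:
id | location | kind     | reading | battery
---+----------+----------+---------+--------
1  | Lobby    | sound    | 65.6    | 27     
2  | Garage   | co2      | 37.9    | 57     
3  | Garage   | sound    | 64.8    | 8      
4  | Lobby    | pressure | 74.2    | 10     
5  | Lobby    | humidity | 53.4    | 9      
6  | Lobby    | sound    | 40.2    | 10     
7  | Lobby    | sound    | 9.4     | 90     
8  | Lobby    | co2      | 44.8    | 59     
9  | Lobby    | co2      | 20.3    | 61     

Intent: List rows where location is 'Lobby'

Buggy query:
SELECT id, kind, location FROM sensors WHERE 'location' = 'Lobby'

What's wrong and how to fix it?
Bug: Single quotes denote string literals in SQL; the column name is being compared as a constant string

Fix: Remove the quotes around the column name (or use double quotes for an identifier)

Corrected query:
SELECT id, kind, location FROM sensors WHERE location = 'Lobby'

Result:
id | kind     | location
---+----------+---------
1  | sound    | Lobby   
4  | pressure | Lobby   
5  | humidity | Lobby   
6  | sound    | Lobby   
7  | sound    | Lobby   
8  | co2      | Lobby   
9  | co2      | Lobby   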